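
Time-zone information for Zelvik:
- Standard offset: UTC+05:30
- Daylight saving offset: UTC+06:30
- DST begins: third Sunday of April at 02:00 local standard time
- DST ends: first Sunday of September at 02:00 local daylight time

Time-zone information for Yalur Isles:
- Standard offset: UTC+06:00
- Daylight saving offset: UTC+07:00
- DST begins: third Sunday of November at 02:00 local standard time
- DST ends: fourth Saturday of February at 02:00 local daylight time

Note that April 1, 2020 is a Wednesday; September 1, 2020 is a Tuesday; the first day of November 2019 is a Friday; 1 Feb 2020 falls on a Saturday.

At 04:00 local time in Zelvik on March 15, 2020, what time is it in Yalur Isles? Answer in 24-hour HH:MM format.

04:30

1 April 2020 is a Wednesday, so the first Sunday is April 5 and the third is April 19.
1 September 2020 is a Tuesday, so the first Sunday is September 6.
March 15, 2020 is outside the daylight-saving period (19 April – 6 September), so Zelvik is on standard time, UTC+05:30.
04:00 Zelvik − 5h30m = 22:30 UTC (rolling into the previous day, 14 March 2020).
1 November 2019 is a Friday, so the first Sunday is November 3 and the third is November 17.
1 February 2020 is a Saturday, so the first Saturday is February 1 and the fourth is February 22.
At the standard offset (UTC+06:00), 22:30 UTC + 6h = 04:30 Yalur Isles standard time (rolling into the next day, 15 March 2020).
Daylight saving runs 17 November 2019 – 22 February 2020; the standard-time date in Yalur Isles, March 15, 2020, is outside that window, so Yalur Isles is on standard time at UTC+06:00.
22:30 UTC + 6h = 04:30 Yalur Isles (rolling into the next day, 15 March 2020).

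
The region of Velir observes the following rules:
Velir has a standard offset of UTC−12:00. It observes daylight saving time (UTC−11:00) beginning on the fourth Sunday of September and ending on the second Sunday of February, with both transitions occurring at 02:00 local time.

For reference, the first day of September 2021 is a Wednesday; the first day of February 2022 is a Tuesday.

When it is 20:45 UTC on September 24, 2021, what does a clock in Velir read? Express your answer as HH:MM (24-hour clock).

08:45

1 September 2021 is a Wednesday, so the first Sunday is September 5 and the fourth is September 26.
1 February 2022 is a Tuesday, so the first Sunday is February 6 and the second is February 13.
At the standard offset (UTC−12:00), 20:45 UTC − 12h = 08:45 Velir standard time.
The standard-time date in Velir, September 24, 2021, does not fall between 26 September 2021 and 13 February 2022, so daylight saving is not in effect and Velir is at UTC−12:00.
20:45 UTC − 12h = 08:45 local.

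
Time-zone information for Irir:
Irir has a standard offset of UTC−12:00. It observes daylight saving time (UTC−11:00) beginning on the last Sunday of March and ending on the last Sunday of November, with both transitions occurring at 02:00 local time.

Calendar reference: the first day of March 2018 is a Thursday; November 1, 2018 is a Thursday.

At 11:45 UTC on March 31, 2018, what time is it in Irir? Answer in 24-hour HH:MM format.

00:45

1 March 2018 is a Thursday, so Sundays fall on 4, 11, 18, 25; the last is March 25.
1 November 2018 is a Thursday, so Sundays fall on 4, 11, 18, 25; the last is November 25.
At the standard offset (UTC−12:00), 11:45 UTC − 12h = 23:45 Irir standard time (rolling into the previous day, 30 March 2018).
The standard-time date in Irir, March 30, 2018, lies within the daylight-saving period (25 March – 25 November), so Irir is on daylight time, UTC−11:00.
11:45 UTC − 11h = 00:45 local.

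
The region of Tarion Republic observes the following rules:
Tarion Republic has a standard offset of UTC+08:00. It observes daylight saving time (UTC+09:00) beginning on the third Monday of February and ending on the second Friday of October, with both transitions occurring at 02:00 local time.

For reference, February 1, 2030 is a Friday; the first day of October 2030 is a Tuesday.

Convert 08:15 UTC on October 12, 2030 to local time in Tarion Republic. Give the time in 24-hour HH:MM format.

16:15

1 February 2030 is a Friday, so the first Monday is February 4 and the third is February 18.
1 October 2030 is a Tuesday, so the first Friday is October 4 and the second is October 11.
At the standard offset (UTC+08:00), 08:15 UTC + 8h = 16:15 Tarion Republic standard time.
Daylight saving runs 18 February – 11 October; the standard-time date in Tarion Republic, October 12, 2030, is outside that window, so Tarion Republic is on standard time at UTC+08:00.
08:15 UTC + 8h = 16:15 local.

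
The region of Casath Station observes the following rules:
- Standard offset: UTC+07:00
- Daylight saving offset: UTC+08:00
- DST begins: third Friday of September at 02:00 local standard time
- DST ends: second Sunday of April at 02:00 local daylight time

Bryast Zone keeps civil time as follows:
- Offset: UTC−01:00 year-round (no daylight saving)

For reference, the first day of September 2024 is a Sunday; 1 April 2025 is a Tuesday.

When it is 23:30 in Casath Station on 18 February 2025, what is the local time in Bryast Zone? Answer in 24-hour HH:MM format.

14:30

1 September 2024 is a Sunday, so the first Friday is September 6 and the third is September 20.
1 April 2025 is a Tuesday, so the first Sunday is April 6 and the second is April 13.
18 February 2025 lies within the daylight-saving period (20 September 2024 – 13 April 2025), so Casath Station is on daylight time, UTC+08:00.
23:30 Casath Station − 8h = 15:30 UTC.
Bryast Zone has no daylight saving, so its offset is UTC−01:00 year-round.
15:30 UTC − 1h = 14:30 Bryast Zone.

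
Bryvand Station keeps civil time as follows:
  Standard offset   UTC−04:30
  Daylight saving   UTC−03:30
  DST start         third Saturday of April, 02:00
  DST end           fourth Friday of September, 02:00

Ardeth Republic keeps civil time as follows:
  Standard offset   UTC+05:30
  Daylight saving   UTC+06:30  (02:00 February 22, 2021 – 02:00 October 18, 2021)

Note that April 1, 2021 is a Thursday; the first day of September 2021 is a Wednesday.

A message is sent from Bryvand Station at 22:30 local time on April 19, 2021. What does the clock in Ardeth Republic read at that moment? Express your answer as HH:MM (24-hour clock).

08:30

1 April 2021 is a Thursday, so the first Saturday is April 3 and the third is April 17.
1 September 2021 is a Wednesday, so the first Friday is September 3 and the fourth is September 24.
April 19, 2021 falls between 17 April and 24 September, so daylight saving is in effect and Bryvand Station is at UTC−03:30.
22:30 Bryvand Station + 3h30m = 02:00 UTC (rolling into the next day, 20 April 2021).
At the standard offset (UTC+05:30), 02:00 UTC + 5h30m = 07:30 Ardeth Republic standard time.
The standard-time date in Ardeth Republic, April 20, 2021, lies within the daylight-saving period (22 February – 18 October), so Ardeth Republic is on daylight time, UTC+06:30.
02:00 UTC + 6h30m = 08:30 Ardeth Republic.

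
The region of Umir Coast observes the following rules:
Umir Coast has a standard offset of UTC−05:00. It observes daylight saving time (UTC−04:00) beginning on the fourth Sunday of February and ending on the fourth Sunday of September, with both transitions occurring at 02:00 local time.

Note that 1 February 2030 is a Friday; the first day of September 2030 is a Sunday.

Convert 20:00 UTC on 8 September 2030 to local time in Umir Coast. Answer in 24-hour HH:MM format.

16:00

1 February 2030 is a Friday, so the first Sunday is February 3 and the fourth is February 24.
1 September 2030 is a Sunday, so the first Sunday is September 1 and the fourth is September 22.
At the standard offset (UTC−05:00), 20:00 UTC − 5h = 15:00 Umir Coast standard time.
The standard-time date in Umir Coast, 8 September 2030, lies within the daylight-saving period (24 February – 22 September), so Umir Coast is on daylight time, UTC−04:00.
20:00 UTC − 4h = 16:00 local.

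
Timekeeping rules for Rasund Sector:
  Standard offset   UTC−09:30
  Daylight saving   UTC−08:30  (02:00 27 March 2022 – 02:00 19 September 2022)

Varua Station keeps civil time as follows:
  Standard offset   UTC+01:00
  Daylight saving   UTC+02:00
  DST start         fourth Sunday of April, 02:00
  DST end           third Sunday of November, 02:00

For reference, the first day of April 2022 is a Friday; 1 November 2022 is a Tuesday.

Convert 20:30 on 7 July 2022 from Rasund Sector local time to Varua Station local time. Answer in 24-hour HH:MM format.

Daylight saving runs 27 March – 19 September; 7 July 2022 is inside that window, so Rasund Sector is at UTC−08:30.
20:30 Rasund Sector + 8h30m = 05:00 UTC (rolling into the next day, 8 July 2022).
1 April 2022 is a Friday, so the first Sunday is April 3 and the fourth is April 24.
1 November 2022 is a Tuesday, so the first Sunday is November 6 and the third is November 20.
At the standard offset (UTC+01:00), 05:00 UTC + 1h = 06:00 Varua Station standard time.
Daylight saving runs 24 April – 20 November; the standard-time date in Varua Station, 8 July 2022, is inside that window, so Varua Station is at UTC+02:00.
05:00 UTC + 2h = 07:00 Varua Station.

07:00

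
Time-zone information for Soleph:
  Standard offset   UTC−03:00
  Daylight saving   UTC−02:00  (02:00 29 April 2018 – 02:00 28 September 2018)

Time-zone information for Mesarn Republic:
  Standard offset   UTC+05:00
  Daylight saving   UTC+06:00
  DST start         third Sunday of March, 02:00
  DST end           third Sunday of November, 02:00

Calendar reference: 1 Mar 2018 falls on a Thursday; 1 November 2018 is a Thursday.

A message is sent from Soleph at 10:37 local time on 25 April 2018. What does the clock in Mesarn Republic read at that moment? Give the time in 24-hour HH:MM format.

19:37

25 April 2018 does not fall between 29 April and 28 September, so daylight saving is not in effect and Soleph is at UTC−03:00.
10:37 Soleph + 3h = 13:37 UTC.
1 March 2018 is a Thursday, so the first Sunday is March 4 and the third is March 18.
1 November 2018 is a Thursday, so the first Sunday is November 4 and the third is November 18.
At the standard offset (UTC+05:00), 13:37 UTC + 5h = 18:37 Mesarn Republic standard time.
Daylight saving runs 18 March – 18 November; the standard-time date in Mesarn Republic, 25 April 2018, is inside that window, so Mesarn Republic is at UTC+06:00.
13:37 UTC + 6h = 19:37 Mesarn Republic.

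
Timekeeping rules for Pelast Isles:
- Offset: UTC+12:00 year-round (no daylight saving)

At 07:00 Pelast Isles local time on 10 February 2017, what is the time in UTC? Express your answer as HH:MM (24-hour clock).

Pelast Isles stays on UTC+12:00 all year.
07:00 local − 12h = 19:00 UTC (rolling into the previous day, 9 February 2017).

19:00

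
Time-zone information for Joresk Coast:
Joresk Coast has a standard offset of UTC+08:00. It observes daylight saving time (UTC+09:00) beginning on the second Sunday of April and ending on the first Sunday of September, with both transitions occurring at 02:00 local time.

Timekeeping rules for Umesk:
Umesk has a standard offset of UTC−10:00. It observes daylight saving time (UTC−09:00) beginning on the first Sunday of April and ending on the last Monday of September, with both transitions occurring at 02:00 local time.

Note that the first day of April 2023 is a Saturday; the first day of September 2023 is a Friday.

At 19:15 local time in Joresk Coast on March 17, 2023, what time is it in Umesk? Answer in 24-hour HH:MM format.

1 April 2023 is a Saturday, so the first Sunday is April 2 and the second is April 9.
1 September 2023 is a Friday, so the first Sunday is September 3.
March 17, 2023 is outside the daylight-saving period (9 April – 3 September), so Joresk Coast is on standard time, UTC+08:00.
19:15 Joresk Coast − 8h = 11:15 UTC.
1 April 2023 is a Saturday, so the first Sunday is April 2.
1 September 2023 is a Friday, so Mondays fall on 4, 11, 18, 25; the last is September 25.
At the standard offset (UTC−10:00), 11:15 UTC − 10h = 01:15 Umesk standard time.
The standard-time date in Umesk, March 17, 2023, is outside the daylight-saving period (2 April – 25 September), so Umesk is on standard time, UTC−10:00.
11:15 UTC − 10h = 01:15 Umesk.

01:15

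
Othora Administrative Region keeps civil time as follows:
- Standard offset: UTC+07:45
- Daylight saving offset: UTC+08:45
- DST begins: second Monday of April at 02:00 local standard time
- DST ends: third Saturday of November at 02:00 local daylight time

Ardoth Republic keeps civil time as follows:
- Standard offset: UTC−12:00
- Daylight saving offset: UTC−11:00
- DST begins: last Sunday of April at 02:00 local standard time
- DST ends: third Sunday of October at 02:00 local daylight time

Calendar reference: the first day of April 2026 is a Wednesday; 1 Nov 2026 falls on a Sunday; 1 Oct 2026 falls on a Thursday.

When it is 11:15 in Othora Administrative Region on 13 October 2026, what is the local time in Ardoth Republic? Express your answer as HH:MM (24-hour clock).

1 April 2026 is a Wednesday, so the first Monday is April 6 and the second is April 13.
1 November 2026 is a Sunday, so the first Saturday is November 7 and the third is November 21.
13 October 2026 falls between 13 April and 21 November, so daylight saving is in effect and Othora Administrative Region is at UTC+08:45.
11:15 Othora Administrative Region − 8h45m = 02:30 UTC.
1 April 2026 is a Wednesday, so Sundays fall on 5, 12, 19, 26; the last is April 26.
1 October 2026 is a Thursday, so the first Sunday is October 4 and the third is October 18.
At the standard offset (UTC−12:00), 02:30 UTC − 12h = 14:30 Ardoth Republic standard time (rolling into the previous day, 12 October 2026).
Daylight saving runs 26 April – 18 October; the standard-time date in Ardoth Republic, 12 October 2026, is inside that window, so Ardoth Republic is at UTC−11:00.
02:30 UTC − 11h = 15:30 Ardoth Republic (rolling into the previous day, 12 October 2026).

15:30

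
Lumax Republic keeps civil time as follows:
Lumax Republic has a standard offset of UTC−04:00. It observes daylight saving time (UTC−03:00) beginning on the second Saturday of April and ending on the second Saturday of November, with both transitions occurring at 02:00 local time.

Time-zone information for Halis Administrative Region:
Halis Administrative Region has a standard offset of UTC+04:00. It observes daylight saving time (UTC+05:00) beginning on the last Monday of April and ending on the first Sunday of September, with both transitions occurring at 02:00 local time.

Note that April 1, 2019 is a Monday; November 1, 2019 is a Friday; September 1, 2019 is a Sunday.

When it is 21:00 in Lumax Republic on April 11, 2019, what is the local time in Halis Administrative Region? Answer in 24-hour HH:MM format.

05:00

1 April 2019 is a Monday, so the first Saturday is April 6 and the second is April 13.
1 November 2019 is a Friday, so the first Saturday is November 2 and the second is November 9.
Daylight saving runs 13 April – 9 November; April 11, 2019 is outside that window, so Lumax Republic is on standard time at UTC−04:00.
21:00 Lumax Republic + 4h = 01:00 UTC (rolling into the next day, 12 April 2019).
1 April 2019 is a Monday, so Mondays fall on 1, 8, 15, 22, 29; the last is April 29.
1 September 2019 is a Sunday, so the first Sunday is September 1.
At the standard offset (UTC+04:00), 01:00 UTC + 4h = 05:00 Halis Administrative Region standard time.
The standard-time date in Halis Administrative Region, April 12, 2019, is outside the daylight-saving period (29 April – 1 September), so Halis Administrative Region is on standard time, UTC+04:00.
01:00 UTC + 4h = 05:00 Halis Administrative Region.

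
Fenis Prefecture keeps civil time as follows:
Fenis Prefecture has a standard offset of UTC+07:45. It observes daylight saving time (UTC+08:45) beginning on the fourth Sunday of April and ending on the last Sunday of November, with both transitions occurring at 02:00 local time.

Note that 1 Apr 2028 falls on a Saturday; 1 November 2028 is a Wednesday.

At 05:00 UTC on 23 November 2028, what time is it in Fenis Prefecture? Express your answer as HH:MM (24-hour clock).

1 April 2028 is a Saturday, so the first Sunday is April 2 and the fourth is April 23.
1 November 2028 is a Wednesday, so Sundays fall on 5, 12, 19, 26; the last is November 26.
At the standard offset (UTC+07:45), 05:00 UTC + 7h45m = 12:45 Fenis Prefecture standard time.
Daylight saving runs 23 April – 26 November; the standard-time date in Fenis Prefecture, 23 November 2028, is inside that window, so Fenis Prefecture is at UTC+08:45.
05:00 UTC + 8h45m = 13:45 local.

13:45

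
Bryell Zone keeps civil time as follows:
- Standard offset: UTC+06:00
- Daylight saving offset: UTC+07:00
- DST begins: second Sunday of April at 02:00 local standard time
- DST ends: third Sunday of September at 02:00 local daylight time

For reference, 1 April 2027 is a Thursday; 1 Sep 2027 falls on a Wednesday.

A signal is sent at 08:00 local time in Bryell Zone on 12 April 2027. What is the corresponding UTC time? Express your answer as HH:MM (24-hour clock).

1 April 2027 is a Thursday, so the first Sunday is April 4 and the second is April 11.
1 September 2027 is a Wednesday, so the first Sunday is September 5 and the third is September 19.
12 April 2027 falls between 11 April and 19 September, so daylight saving is in effect and Bryell Zone is at UTC+07:00.
08:00 local − 7h = 01:00 UTC.

01:00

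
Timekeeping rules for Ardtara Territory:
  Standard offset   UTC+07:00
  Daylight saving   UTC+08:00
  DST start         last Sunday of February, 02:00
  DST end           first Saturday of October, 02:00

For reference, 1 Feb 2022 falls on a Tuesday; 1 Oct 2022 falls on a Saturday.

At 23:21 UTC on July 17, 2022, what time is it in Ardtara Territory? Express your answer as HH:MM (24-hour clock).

1 February 2022 is a Tuesday, so Sundays fall on 6, 13, 20, 27; the last is February 27.
1 October 2022 is a Saturday, so the first Saturday is October 1.
At the standard offset (UTC+07:00), 23:21 UTC + 7h = 06:21 Ardtara Territory standard time (rolling into the next day, 18 July 2022).
The standard-time date in Ardtara Territory, July 18, 2022, falls between 27 February and 1 October, so daylight saving is in effect and Ardtara Territory is at UTC+08:00.
23:21 UTC + 8h = 07:21 local (rolling into the next day, 18 July 2022).

07:21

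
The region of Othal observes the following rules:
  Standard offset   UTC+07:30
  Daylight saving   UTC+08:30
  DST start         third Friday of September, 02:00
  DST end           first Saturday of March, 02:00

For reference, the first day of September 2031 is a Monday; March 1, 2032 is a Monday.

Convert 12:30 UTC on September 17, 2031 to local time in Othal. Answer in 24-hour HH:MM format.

1 September 2031 is a Monday, so the first Friday is September 5 and the third is September 19.
1 March 2032 is a Monday, so the first Saturday is March 6.
At the standard offset (UTC+07:30), 12:30 UTC + 7h30m = 20:00 Othal standard time.
The standard-time date in Othal, September 17, 2031, is outside the daylight-saving period (19 September 2031 – 6 March 2032), so Othal is on standard time, UTC+07:30.
12:30 UTC + 7h30m = 20:00 local.

20:00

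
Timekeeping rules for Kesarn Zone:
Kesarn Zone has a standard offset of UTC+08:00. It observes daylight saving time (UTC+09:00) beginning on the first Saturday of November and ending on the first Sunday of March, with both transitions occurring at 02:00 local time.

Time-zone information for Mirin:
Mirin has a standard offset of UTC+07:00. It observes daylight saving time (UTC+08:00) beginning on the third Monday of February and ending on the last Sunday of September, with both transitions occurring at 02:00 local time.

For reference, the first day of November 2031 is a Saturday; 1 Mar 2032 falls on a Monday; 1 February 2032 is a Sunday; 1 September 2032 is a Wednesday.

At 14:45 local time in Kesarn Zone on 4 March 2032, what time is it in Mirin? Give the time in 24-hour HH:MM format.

13:45

1 November 2031 is a Saturday, so the first Saturday is November 1.
1 March 2032 is a Monday, so the first Sunday is March 7.
4 March 2032 lies within the daylight-saving period (1 November 2031 – 7 March 2032), so Kesarn Zone is on daylight time, UTC+09:00.
14:45 Kesarn Zone − 9h = 05:45 UTC.
1 February 2032 is a Sunday, so the first Monday is February 2 and the third is February 16.
1 September 2032 is a Wednesday, so Sundays fall on 5, 12, 19, 26; the last is September 26.
At the standard offset (UTC+07:00), 05:45 UTC + 7h = 12:45 Mirin standard time.
The standard-time date in Mirin, 4 March 2032, falls between 16 February and 26 September, so daylight saving is in effect and Mirin is at UTC+08:00.
05:45 UTC + 8h = 13:45 Mirin.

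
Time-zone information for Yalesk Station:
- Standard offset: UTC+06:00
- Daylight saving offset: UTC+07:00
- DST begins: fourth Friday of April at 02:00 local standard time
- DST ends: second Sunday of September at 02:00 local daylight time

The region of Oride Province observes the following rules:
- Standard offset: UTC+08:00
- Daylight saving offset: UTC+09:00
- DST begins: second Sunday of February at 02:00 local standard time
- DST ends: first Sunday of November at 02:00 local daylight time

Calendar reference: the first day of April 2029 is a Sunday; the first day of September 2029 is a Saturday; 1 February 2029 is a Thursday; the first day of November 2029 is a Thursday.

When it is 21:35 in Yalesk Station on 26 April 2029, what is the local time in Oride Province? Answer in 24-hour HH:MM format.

00:35

1 April 2029 is a Sunday, so the first Friday is April 6 and the fourth is April 27.
1 September 2029 is a Saturday, so the first Sunday is September 2 and the second is September 9.
26 April 2029 does not fall between 27 April and 9 September, so daylight saving is not in effect and Yalesk Station is at UTC+06:00.
21:35 Yalesk Station − 6h = 15:35 UTC.
1 February 2029 is a Thursday, so the first Sunday is February 4 and the second is February 11.
1 November 2029 is a Thursday, so the first Sunday is November 4.
At the standard offset (UTC+08:00), 15:35 UTC + 8h = 23:35 Oride Province standard time.
The standard-time date in Oride Province, 26 April 2029, falls between 11 February and 4 November, so daylight saving is in effect and Oride Province is at UTC+09:00.
15:35 UTC + 9h = 00:35 Oride Province (rolling into the next day, 27 April 2029).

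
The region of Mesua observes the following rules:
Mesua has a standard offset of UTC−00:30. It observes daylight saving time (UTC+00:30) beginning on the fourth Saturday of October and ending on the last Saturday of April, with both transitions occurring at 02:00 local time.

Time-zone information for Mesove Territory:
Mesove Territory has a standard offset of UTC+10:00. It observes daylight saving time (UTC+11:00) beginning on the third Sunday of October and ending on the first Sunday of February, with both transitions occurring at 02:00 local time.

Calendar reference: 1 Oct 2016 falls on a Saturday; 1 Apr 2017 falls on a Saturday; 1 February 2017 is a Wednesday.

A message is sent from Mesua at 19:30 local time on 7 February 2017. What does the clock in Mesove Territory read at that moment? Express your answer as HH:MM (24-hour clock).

05:00

1 October 2016 is a Saturday, so the first Saturday is October 1 and the fourth is October 22.
1 April 2017 is a Saturday, so Saturdays fall on 1, 8, 15, 22, 29; the last is April 29.
7 February 2017 falls between 22 October 2016 and 29 April 2017, so daylight saving is in effect and Mesua is at UTC+00:30.
19:30 Mesua − 0h30m = 19:00 UTC.
1 October 2016 is a Saturday, so the first Sunday is October 2 and the third is October 16.
1 February 2017 is a Wednesday, so the first Sunday is February 5.
At the standard offset (UTC+10:00), 19:00 UTC + 10h = 05:00 Mesove Territory standard time (rolling into the next day, 8 February 2017).
Daylight saving runs 16 October 2016 – 5 February 2017; the standard-time date in Mesove Territory, 8 February 2017, is outside that window, so Mesove Territory is on standard time at UTC+10:00.
19:00 UTC + 10h = 05:00 Mesove Territory (rolling into the next day, 8 February 2017).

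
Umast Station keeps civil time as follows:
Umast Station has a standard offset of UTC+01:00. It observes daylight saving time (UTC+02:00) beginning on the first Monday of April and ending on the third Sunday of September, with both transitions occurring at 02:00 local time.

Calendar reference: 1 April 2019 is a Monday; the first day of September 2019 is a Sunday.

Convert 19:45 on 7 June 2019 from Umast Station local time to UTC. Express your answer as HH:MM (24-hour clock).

1 April 2019 is a Monday, so the first Monday is April 1.
1 September 2019 is a Sunday, so the first Sunday is September 1 and the third is September 15.
Daylight saving runs 1 April – 15 September; 7 June 2019 is inside that window, so Umast Station is at UTC+02:00.
19:45 local − 2h = 17:45 UTC.

17:45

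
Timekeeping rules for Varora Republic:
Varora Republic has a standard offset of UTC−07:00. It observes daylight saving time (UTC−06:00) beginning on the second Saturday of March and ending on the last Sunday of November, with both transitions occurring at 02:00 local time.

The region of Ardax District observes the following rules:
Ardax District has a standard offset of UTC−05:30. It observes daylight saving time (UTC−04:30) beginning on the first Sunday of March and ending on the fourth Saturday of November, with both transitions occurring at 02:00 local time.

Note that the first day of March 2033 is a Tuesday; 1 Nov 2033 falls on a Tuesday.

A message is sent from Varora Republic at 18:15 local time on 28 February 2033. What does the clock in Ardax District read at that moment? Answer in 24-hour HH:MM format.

19:45

1 March 2033 is a Tuesday, so the first Saturday is March 5 and the second is March 12.
1 November 2033 is a Tuesday, so Sundays fall on 6, 13, 20, 27; the last is November 27.
Daylight saving runs 12 March – 27 November; 28 February 2033 is outside that window, so Varora Republic is on standard time at UTC−07:00.
18:15 Varora Republic + 7h = 01:15 UTC (rolling into the next day, 1 March 2033).
1 March 2033 is a Tuesday, so the first Sunday is March 6.
1 November 2033 is a Tuesday, so the first Saturday is November 5 and the fourth is November 26.
At the standard offset (UTC−05:30), 01:15 UTC − 5h30m = 19:45 Ardax District standard time (rolling into the previous day, 28 February 2033).
The standard-time date in Ardax District, 28 February 2033, is outside the daylight-saving period (6 March – 26 November), so Ardax District is on standard time, UTC−05:30.
01:15 UTC − 5h30m = 19:45 Ardax District (rolling into the previous day, 28 February 2033).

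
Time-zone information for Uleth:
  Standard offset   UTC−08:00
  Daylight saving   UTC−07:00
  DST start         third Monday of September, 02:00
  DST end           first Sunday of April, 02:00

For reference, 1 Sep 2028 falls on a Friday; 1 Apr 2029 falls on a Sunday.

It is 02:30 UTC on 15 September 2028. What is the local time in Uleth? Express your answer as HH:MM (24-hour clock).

18:30

1 September 2028 is a Friday, so the first Monday is September 4 and the third is September 18.
1 April 2029 is a Sunday, so the first Sunday is April 1.
At the standard offset (UTC−08:00), 02:30 UTC − 8h = 18:30 Uleth standard time (rolling into the previous day, 14 September 2028).
The standard-time date in Uleth, 14 September 2028, is outside the daylight-saving period (18 September 2028 – 1 April 2029), so Uleth is on standard time, UTC−08:00.
02:30 UTC − 8h = 18:30 local (rolling into the previous day, 14 September 2028).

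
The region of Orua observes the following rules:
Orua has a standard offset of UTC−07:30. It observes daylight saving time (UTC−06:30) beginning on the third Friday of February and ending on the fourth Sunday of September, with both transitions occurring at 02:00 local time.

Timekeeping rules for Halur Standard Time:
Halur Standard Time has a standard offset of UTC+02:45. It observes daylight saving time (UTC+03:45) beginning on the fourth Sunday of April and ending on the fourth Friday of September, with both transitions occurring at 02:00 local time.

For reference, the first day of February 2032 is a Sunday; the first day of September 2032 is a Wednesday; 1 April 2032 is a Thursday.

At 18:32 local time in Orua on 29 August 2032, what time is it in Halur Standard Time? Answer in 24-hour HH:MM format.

04:47

1 February 2032 is a Sunday, so the first Friday is February 6 and the third is February 20.
1 September 2032 is a Wednesday, so the first Sunday is September 5 and the fourth is September 26.
29 August 2032 falls between 20 February and 26 September, so daylight saving is in effect and Orua is at UTC−06:30.
18:32 Orua + 6h30m = 01:02 UTC (rolling into the next day, 30 August 2032).
1 April 2032 is a Thursday, so the first Sunday is April 4 and the fourth is April 25.
1 September 2032 is a Wednesday, so the first Friday is September 3 and the fourth is September 24.
At the standard offset (UTC+02:45), 01:02 UTC + 2h45m = 03:47 Halur Standard Time standard time.
Daylight saving runs 25 April – 24 September; the standard-time date in Halur Standard Time, 30 August 2032, is inside that window, so Halur Standard Time is at UTC+03:45.
01:02 UTC + 3h45m = 04:47 Halur Standard Time.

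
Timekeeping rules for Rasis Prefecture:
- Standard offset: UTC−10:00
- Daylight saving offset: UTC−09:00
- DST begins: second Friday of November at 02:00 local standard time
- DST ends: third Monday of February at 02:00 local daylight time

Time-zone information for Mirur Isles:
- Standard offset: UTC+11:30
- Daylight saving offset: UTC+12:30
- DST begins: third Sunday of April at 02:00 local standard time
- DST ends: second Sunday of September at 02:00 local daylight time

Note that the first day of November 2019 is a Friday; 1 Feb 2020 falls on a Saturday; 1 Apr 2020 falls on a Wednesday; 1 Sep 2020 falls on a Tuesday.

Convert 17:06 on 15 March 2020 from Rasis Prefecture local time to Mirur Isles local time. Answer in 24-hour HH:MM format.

14:36

1 November 2019 is a Friday, so the first Friday is November 1 and the second is November 8.
1 February 2020 is a Saturday, so the first Monday is February 3 and the third is February 17.
15 March 2020 is outside the daylight-saving period (8 November 2019 – 17 February 2020), so Rasis Prefecture is on standard time, UTC−10:00.
17:06 Rasis Prefecture + 10h = 03:06 UTC (rolling into the next day, 16 March 2020).
1 April 2020 is a Wednesday, so the first Sunday is April 5 and the third is April 19.
1 September 2020 is a Tuesday, so the first Sunday is September 6 and the second is September 13.
At the standard offset (UTC+11:30), 03:06 UTC + 11h30m = 14:36 Mirur Isles standard time.
The standard-time date in Mirur Isles, 16 March 2020, is outside the daylight-saving period (19 April – 13 September), so Mirur Isles is on standard time, UTC+11:30.
03:06 UTC + 11h30m = 14:36 Mirur Isles.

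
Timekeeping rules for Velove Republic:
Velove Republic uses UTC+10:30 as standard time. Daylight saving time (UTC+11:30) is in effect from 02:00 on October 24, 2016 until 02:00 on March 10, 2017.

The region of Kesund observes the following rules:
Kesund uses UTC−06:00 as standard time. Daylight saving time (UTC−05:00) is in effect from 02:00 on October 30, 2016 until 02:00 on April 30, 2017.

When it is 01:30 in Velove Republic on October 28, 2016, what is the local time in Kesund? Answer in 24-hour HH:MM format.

08:00

October 28, 2016 falls between 24 October 2016 and 10 March 2017, so daylight saving is in effect and Velove Republic is at UTC+11:30.
01:30 Velove Republic − 11h30m = 14:00 UTC (rolling into the previous day, 27 October 2016).
At the standard offset (UTC−06:00), 14:00 UTC − 6h = 08:00 Kesund standard time.
The standard-time date in Kesund, October 27, 2016, is outside the daylight-saving period (30 October 2016 – 30 April 2017), so Kesund is on standard time, UTC−06:00.
14:00 UTC − 6h = 08:00 Kesund.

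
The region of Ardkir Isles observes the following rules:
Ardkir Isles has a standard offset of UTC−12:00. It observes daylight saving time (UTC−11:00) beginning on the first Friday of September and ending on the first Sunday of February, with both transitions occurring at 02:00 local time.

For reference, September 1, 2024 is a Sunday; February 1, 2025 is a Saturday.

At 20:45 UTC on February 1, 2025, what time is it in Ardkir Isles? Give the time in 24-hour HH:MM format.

1 September 2024 is a Sunday, so the first Friday is September 6.
1 February 2025 is a Saturday, so the first Sunday is February 2.
At the standard offset (UTC−12:00), 20:45 UTC − 12h = 08:45 Ardkir Isles standard time.
Daylight saving runs 6 September 2024 – 2 February 2025; the standard-time date in Ardkir Isles, February 1, 2025, is inside that window, so Ardkir Isles is at UTC−11:00.
20:45 UTC − 11h = 09:45 local.

09:45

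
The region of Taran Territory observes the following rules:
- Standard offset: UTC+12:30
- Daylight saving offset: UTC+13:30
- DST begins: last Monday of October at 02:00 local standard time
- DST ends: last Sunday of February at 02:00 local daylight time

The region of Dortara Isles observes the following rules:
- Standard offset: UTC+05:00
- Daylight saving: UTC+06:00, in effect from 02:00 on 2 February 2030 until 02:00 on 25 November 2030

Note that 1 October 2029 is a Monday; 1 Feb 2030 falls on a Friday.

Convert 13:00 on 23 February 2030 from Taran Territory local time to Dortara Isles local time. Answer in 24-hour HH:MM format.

05:30

1 October 2029 is a Monday, so Mondays fall on 1, 8, 15, 22, 29; the last is October 29.
1 February 2030 is a Friday, so Sundays fall on 3, 10, 17, 24; the last is February 24.
Daylight saving runs 29 October 2029 – 24 February 2030; 23 February 2030 is inside that window, so Taran Territory is at UTC+13:30.
13:00 Taran Territory − 13h30m = 23:30 UTC (rolling into the previous day, 22 February 2030).
At the standard offset (UTC+05:00), 23:30 UTC + 5h = 04:30 Dortara Isles standard time (rolling into the next day, 23 February 2030).
Daylight saving runs 2 February – 25 November; the standard-time date in Dortara Isles, 23 February 2030, is inside that window, so Dortara Isles is at UTC+06:00.
23:30 UTC + 6h = 05:30 Dortara Isles (rolling into the next day, 23 February 2030).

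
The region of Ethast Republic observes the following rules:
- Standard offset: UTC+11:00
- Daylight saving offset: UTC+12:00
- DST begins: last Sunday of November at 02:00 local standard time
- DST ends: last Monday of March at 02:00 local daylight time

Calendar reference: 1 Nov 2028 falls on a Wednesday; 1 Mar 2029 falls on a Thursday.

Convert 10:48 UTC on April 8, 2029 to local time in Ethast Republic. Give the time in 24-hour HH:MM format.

1 November 2028 is a Wednesday, so Sundays fall on 5, 12, 19, 26; the last is November 26.
1 March 2029 is a Thursday, so Mondays fall on 5, 12, 19, 26; the last is March 26.
At the standard offset (UTC+11:00), 10:48 UTC + 11h = 21:48 Ethast Republic standard time.
The standard-time date in Ethast Republic, April 8, 2029, is outside the daylight-saving period (26 November 2028 – 26 March 2029), so Ethast Republic is on standard time, UTC+11:00.
10:48 UTC + 11h = 21:48 local.

21:48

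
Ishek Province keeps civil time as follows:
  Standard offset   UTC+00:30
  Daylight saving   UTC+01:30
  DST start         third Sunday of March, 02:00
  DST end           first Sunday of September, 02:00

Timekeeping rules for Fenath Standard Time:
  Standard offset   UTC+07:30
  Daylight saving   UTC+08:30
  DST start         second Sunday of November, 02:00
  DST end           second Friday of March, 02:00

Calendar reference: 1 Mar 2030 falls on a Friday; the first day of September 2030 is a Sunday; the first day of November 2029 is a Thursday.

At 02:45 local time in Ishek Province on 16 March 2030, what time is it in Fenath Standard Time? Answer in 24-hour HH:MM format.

09:45

1 March 2030 is a Friday, so the first Sunday is March 3 and the third is March 17.
1 September 2030 is a Sunday, so the first Sunday is September 1.
16 March 2030 does not fall between 17 March and 1 September, so daylight saving is not in effect and Ishek Province is at UTC+00:30.
02:45 Ishek Province − 0h30m = 02:15 UTC.
1 November 2029 is a Thursday, so the first Sunday is November 4 and the second is November 11.
1 March 2030 is a Friday, so the first Friday is March 1 and the second is March 8.
At the standard offset (UTC+07:30), 02:15 UTC + 7h30m = 09:45 Fenath Standard Time standard time.
Daylight saving runs 11 November 2029 – 8 March 2030; the standard-time date in Fenath Standard Time, 16 March 2030, is outside that window, so Fenath Standard Time is on standard time at UTC+07:30.
02:15 UTC + 7h30m = 09:45 Fenath Standard Time.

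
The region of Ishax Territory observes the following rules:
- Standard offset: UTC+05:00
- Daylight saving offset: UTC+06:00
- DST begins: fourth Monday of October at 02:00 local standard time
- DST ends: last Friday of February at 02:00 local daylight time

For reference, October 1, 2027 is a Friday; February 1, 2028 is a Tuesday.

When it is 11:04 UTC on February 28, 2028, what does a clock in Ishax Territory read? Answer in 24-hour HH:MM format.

16:04

1 October 2027 is a Friday, so the first Monday is October 4 and the fourth is October 25.
1 February 2028 is a Tuesday, so Fridays fall on 4, 11, 18, 25; the last is February 25.
At the standard offset (UTC+05:00), 11:04 UTC + 5h = 16:04 Ishax Territory standard time.
The standard-time date in Ishax Territory, February 28, 2028, does not fall between 25 October 2027 and 25 February 2028, so daylight saving is not in effect and Ishax Territory is at UTC+05:00.
11:04 UTC + 5h = 16:04 local.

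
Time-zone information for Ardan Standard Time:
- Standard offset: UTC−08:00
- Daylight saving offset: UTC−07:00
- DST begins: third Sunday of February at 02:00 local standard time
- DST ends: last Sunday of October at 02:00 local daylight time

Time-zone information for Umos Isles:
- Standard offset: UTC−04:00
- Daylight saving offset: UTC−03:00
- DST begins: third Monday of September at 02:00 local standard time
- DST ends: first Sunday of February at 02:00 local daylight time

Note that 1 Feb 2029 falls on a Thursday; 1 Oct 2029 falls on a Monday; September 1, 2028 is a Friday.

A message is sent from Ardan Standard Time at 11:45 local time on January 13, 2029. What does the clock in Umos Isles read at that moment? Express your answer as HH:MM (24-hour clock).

16:45

1 February 2029 is a Thursday, so the first Sunday is February 4 and the third is February 18.
1 October 2029 is a Monday, so Sundays fall on 7, 14, 21, 28; the last is October 28.
January 13, 2029 is outside the daylight-saving period (18 February – 28 October), so Ardan Standard Time is on standard time, UTC−08:00.
11:45 Ardan Standard Time + 8h = 19:45 UTC.
1 September 2028 is a Friday, so the first Monday is September 4 and the third is September 18.
1 February 2029 is a Thursday, so the first Sunday is February 4.
At the standard offset (UTC−04:00), 19:45 UTC − 4h = 15:45 Umos Isles standard time.
The standard-time date in Umos Isles, January 13, 2029, lies within the daylight-saving period (18 September 2028 – 4 February 2029), so Umos Isles is on daylight time, UTC−03:00.
19:45 UTC − 3h = 16:45 Umos Isles.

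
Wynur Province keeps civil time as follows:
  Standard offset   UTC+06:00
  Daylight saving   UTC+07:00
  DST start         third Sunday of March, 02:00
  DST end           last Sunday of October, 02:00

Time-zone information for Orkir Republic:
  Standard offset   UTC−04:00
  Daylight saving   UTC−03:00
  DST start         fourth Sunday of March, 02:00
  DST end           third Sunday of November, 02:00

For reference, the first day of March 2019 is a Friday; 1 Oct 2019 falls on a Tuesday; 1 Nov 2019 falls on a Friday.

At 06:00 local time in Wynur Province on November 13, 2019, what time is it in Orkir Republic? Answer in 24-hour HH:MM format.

1 March 2019 is a Friday, so the first Sunday is March 3 and the third is March 17.
1 October 2019 is a Tuesday, so Sundays fall on 6, 13, 20, 27; the last is October 27.
Daylight saving runs 17 March – 27 October; November 13, 2019 is outside that window, so Wynur Province is on standard time at UTC+06:00.
06:00 Wynur Province − 6h = 00:00 UTC.
1 March 2019 is a Friday, so the first Sunday is March 3 and the fourth is March 24.
1 November 2019 is a Friday, so the first Sunday is November 3 and the third is November 17.
At the standard offset (UTC−04:00), 00:00 UTC − 4h = 20:00 Orkir Republic standard time (rolling into the previous day, 12 November 2019).
Daylight saving runs 24 March – 17 November; the standard-time date in Orkir Republic, November 12, 2019, is inside that window, so Orkir Republic is at UTC−03:00.
00:00 UTC − 3h = 21:00 Orkir Republic (rolling into the previous day, 12 November 2019).

21:00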